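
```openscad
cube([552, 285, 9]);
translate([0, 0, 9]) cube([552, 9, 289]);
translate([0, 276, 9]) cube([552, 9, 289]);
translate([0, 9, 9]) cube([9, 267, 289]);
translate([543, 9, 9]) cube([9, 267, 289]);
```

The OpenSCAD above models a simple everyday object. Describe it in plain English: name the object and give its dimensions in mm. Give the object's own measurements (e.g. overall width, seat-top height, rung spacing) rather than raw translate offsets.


An open-topped rectangular box: outside dimensions 552×285×298 mm, with a uniform wall and base thickness of 9 mm. The base is a full 552×285 slab on the floor; four walls sit on top of the base. The front and back walls (the −y and +y sides) span the full width; the two side walls fit between them.


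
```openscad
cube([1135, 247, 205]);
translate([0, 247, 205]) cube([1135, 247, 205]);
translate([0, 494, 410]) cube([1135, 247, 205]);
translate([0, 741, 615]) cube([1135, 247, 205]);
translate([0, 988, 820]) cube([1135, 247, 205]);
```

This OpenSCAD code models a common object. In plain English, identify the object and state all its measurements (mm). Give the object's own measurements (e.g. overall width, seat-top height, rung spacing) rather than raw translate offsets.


A straight staircase of 5 solid steps. Each step is 1135 mm wide (x), 247 mm deep (y, the going) and 205 mm tall (the rise). The first step rests on the floor; each subsequent step sits one going further in +y and one rise higher in +z, directly behind and above the previous step with no overlap.


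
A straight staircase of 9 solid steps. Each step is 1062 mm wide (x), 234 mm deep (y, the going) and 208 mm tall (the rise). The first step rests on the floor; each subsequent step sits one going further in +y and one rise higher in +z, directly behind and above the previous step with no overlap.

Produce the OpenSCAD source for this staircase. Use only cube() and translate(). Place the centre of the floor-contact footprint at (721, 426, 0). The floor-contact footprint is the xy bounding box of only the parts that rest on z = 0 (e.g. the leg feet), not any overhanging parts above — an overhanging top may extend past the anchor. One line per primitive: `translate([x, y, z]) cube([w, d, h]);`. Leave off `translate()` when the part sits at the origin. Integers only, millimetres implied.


translate([190, 309, 0]) cube([1062, 234, 208]);
translate([190, 543, 208]) cube([1062, 234, 208]);
translate([190, 777, 416]) cube([1062, 234, 208]);
translate([190, 1011, 624]) cube([1062, 234, 208]);
translate([190, 1245, 832]) cube([1062, 234, 208]);
translate([190, 1479, 1040]) cube([1062, 234, 208]);
translate([190, 1713, 1248]) cube([1062, 234, 208]);
translate([190, 1947, 1456]) cube([1062, 234, 208]);
translate([190, 2181, 1664]) cube([1062, 234, 208]);


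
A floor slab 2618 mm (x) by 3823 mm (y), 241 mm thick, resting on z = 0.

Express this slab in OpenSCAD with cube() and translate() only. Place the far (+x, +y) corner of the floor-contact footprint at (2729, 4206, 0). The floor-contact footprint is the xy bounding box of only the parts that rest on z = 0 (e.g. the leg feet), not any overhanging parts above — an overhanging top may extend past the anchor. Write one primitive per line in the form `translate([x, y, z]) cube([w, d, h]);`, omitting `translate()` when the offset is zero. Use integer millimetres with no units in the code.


translate([111, 383, 0]) cube([2618, 3823, 241]);


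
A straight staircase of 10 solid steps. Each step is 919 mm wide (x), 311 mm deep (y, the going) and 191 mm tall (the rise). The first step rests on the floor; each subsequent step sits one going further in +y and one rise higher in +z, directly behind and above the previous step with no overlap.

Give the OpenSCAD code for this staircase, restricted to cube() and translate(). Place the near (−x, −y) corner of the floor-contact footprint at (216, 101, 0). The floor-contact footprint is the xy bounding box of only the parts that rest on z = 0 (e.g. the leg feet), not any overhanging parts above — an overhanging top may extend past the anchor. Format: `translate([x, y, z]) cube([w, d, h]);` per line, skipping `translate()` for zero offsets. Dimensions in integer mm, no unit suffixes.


translate([216, 101, 0]) cube([919, 311, 191]);
translate([216, 412, 191]) cube([919, 311, 191]);
translate([216, 723, 382]) cube([919, 311, 191]);
translate([216, 1034, 573]) cube([919, 311, 191]);
translate([216, 1345, 764]) cube([919, 311, 191]);
translate([216, 1656, 955]) cube([919, 311, 191]);
translate([216, 1967, 1146]) cube([919, 311, 191]);
translate([216, 2278, 1337]) cube([919, 311, 191]);
translate([216, 2589, 1528]) cube([919, 311, 191]);
translate([216, 2900, 1719]) cube([919, 311, 191]);


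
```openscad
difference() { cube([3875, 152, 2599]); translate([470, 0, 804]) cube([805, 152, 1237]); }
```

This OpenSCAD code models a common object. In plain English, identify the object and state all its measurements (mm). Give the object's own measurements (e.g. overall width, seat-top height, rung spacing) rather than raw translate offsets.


A wall 3875 mm long (x), 152 mm thick (y), 2599 mm tall, with a rectangular window opening cut through it. The opening is 805 mm wide and 1237 mm tall; its sill is at z = 804 mm and its near (−x) edge is 470 mm from the wall's −x end. The opening passes through the full wall thickness.


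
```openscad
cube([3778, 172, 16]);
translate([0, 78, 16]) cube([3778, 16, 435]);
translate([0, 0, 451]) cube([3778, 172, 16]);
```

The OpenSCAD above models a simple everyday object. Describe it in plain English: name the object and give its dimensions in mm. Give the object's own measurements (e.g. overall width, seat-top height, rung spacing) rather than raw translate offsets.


An I-beam lying along x, 3778 mm long. Overall section height 467 mm. Two flanges 172 mm wide (y) and 16 mm thick, one on the floor and one at the top; a web 16 mm thick runs between them, centred on the flange width.


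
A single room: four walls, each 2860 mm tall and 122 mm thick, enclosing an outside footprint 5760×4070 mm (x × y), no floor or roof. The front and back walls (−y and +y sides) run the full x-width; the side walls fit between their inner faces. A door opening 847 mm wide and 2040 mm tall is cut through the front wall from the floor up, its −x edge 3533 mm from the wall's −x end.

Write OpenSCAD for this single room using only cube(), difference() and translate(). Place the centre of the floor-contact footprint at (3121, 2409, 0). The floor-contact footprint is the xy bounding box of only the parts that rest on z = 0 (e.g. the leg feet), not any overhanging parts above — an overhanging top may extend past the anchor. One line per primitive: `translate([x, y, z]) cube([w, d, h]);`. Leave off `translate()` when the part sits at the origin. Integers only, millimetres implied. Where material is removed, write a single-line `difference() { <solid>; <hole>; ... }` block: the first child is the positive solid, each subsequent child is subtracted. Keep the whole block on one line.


difference() { translate([241, 374, 0]) cube([5760, 122, 2860]); translate([3774, 374, 0]) cube([847, 122, 2040]); }
translate([241, 4322, 0]) cube([5760, 122, 2860]);
translate([241, 496, 0]) cube([122, 3826, 2860]);
translate([5879, 496, 0]) cube([122, 3826, 2860]);


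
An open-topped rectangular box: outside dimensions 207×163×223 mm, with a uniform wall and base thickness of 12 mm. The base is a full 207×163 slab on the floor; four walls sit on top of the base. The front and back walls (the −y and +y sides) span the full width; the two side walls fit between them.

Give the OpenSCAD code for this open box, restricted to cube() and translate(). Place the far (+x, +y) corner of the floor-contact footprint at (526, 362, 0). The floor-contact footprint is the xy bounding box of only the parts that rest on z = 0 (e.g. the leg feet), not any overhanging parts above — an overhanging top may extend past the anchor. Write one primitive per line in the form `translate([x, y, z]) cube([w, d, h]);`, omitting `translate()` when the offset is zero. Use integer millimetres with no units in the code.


translate([319, 199, 0]) cube([207, 163, 12]);
translate([319, 199, 12]) cube([207, 12, 211]);
translate([319, 350, 12]) cube([207, 12, 211]);
translate([319, 211, 12]) cube([12, 139, 211]);
translate([514, 211, 12]) cube([12, 139, 211]);


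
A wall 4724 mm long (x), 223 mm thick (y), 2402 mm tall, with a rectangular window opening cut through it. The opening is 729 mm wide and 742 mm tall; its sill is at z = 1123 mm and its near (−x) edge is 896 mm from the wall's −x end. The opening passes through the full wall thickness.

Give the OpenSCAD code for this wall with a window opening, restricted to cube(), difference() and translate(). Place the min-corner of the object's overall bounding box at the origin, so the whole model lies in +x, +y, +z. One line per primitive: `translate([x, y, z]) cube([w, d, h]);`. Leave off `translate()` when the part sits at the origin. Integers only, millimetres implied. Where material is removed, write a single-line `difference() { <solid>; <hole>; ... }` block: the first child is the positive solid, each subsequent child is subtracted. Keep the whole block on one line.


difference() { cube([4724, 223, 2402]); translate([896, 0, 1123]) cube([729, 223, 742]); }


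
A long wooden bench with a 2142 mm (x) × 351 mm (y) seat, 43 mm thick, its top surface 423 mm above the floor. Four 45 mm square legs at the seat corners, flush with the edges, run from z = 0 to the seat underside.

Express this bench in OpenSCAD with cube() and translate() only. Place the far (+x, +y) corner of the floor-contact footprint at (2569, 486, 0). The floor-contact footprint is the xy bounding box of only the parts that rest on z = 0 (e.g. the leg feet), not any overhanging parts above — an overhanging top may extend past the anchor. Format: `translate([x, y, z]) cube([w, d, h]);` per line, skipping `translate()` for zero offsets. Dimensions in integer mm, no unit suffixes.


translate([427, 135, 380]) cube([2142, 351, 43]);
translate([427, 135, 0]) cube([45, 45, 380]);
translate([427, 441, 0]) cube([45, 45, 380]);
translate([2524, 135, 0]) cube([45, 45, 380]);
translate([2524, 441, 0]) cube([45, 45, 380]);


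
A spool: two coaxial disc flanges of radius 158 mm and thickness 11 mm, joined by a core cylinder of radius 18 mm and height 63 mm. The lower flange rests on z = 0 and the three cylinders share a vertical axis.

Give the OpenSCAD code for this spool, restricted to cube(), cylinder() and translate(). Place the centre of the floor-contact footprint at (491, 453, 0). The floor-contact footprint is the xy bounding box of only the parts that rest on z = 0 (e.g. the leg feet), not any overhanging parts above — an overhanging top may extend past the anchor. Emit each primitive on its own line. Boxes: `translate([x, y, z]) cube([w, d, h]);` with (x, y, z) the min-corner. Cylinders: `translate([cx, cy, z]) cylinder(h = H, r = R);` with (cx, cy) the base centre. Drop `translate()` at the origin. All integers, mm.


translate([491, 453, 0]) cylinder(h = 11, r = 158);
translate([491, 453, 11]) cylinder(h = 63, r = 18);
translate([491, 453, 74]) cylinder(h = 11, r = 158);


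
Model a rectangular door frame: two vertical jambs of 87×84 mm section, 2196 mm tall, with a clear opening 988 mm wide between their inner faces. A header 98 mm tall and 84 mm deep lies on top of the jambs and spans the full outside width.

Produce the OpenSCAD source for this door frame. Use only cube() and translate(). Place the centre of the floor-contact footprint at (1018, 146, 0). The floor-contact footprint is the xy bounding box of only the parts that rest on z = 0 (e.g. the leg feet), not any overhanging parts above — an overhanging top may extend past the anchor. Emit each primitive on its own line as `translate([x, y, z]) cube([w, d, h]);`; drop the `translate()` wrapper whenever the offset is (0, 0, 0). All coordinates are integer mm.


translate([437, 104, 0]) cube([87, 84, 2196]);
translate([1512, 104, 0]) cube([87, 84, 2196]);
translate([437, 104, 2196]) cube([1162, 84, 98]);


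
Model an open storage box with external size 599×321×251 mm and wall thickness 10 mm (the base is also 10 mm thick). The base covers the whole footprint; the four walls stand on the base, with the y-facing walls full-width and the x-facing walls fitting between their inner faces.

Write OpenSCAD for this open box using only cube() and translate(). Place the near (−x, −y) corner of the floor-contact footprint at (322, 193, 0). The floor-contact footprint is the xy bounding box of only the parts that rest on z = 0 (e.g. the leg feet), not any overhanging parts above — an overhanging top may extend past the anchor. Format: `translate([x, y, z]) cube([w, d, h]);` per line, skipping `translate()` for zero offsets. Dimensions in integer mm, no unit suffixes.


translate([322, 193, 0]) cube([599, 321, 10]);
translate([322, 193, 10]) cube([599, 10, 241]);
translate([322, 504, 10]) cube([599, 10, 241]);
translate([322, 203, 10]) cube([10, 301, 241]);
translate([911, 203, 10]) cube([10, 301, 241]);


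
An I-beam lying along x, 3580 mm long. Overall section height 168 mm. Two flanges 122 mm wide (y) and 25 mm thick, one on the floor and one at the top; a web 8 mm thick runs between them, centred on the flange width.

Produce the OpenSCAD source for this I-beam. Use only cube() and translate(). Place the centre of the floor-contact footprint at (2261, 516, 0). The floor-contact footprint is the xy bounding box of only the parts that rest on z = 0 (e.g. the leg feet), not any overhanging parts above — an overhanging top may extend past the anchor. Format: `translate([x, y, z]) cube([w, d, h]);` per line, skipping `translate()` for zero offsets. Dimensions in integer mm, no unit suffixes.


translate([471, 455, 0]) cube([3580, 122, 25]);
translate([471, 512, 25]) cube([3580, 8, 118]);
translate([471, 455, 143]) cube([3580, 122, 25]);


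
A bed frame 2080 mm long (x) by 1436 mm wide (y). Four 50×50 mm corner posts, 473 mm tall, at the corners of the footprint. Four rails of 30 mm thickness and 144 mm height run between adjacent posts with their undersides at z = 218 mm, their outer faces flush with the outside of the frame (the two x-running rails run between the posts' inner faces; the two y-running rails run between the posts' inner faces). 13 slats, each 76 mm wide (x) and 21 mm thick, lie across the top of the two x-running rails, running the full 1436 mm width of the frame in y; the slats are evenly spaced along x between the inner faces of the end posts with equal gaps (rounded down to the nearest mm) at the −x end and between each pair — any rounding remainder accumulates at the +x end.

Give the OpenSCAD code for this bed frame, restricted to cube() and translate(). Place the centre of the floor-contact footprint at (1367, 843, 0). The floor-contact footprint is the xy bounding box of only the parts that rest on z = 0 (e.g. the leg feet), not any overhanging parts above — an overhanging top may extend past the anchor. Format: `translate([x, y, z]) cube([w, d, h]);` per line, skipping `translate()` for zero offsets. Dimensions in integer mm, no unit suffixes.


// slat z = rail_z + rail_h = 218 + 144 = 362
// slat gap = ⌊(1980 − 13·76) / 14⌋ = 70
translate([327, 125, 0]) cube([50, 50, 473]);
translate([327, 1511, 0]) cube([50, 50, 473]);
translate([2357, 125, 0]) cube([50, 50, 473]);
translate([2357, 1511, 0]) cube([50, 50, 473]);
translate([377, 125, 218]) cube([1980, 30, 144]);
translate([377, 1531, 218]) cube([1980, 30, 144]);
translate([327, 175, 218]) cube([30, 1336, 144]);
translate([2377, 175, 218]) cube([30, 1336, 144]);
translate([447, 125, 362]) cube([76, 1436, 21]);
translate([593, 125, 362]) cube([76, 1436, 21]);
translate([739, 125, 362]) cube([76, 1436, 21]);
translate([885, 125, 362]) cube([76, 1436, 21]);
translate([1031, 125, 362]) cube([76, 1436, 21]);
translate([1177, 125, 362]) cube([76, 1436, 21]);
translate([1323, 125, 362]) cube([76, 1436, 21]);
translate([1469, 125, 362]) cube([76, 1436, 21]);
translate([1615, 125, 362]) cube([76, 1436, 21]);
translate([1761, 125, 362]) cube([76, 1436, 21]);
translate([1907, 125, 362]) cube([76, 1436, 21]);
translate([2053, 125, 362]) cube([76, 1436, 21]);
translate([2199, 125, 362]) cube([76, 1436, 21]);


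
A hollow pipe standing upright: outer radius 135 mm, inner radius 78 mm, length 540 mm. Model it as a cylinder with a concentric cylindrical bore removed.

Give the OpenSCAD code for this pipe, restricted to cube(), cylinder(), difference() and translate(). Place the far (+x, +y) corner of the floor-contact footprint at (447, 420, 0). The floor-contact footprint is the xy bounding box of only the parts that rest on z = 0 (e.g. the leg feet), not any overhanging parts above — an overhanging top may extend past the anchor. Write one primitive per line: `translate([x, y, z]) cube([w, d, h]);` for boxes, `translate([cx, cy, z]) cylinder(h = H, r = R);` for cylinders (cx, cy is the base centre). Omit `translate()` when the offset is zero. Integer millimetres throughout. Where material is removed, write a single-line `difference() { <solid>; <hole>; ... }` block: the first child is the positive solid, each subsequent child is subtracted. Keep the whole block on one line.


difference() { translate([312, 285, 0]) cylinder(h = 540, r = 135); translate([312, 285, 0]) cylinder(h = 540, r = 78); }


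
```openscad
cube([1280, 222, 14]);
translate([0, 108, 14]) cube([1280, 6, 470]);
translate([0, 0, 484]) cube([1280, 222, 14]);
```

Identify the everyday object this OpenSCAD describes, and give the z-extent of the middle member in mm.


An I-beam. The web height is 470 mm.

Two wide flanges with a thin centred web — an I-beam. Overall 498 mm minus two 14 mm flanges gives a web of 498 − 2·14 = 470 mm.


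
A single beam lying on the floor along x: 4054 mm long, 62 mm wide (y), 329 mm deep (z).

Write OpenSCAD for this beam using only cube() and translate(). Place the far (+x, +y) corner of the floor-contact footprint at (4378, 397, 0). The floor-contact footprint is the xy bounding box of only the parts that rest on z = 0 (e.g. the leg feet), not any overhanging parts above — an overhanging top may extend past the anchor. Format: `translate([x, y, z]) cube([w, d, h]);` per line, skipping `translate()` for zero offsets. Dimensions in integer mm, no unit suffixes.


translate([324, 335, 0]) cube([4054, 62, 329]);


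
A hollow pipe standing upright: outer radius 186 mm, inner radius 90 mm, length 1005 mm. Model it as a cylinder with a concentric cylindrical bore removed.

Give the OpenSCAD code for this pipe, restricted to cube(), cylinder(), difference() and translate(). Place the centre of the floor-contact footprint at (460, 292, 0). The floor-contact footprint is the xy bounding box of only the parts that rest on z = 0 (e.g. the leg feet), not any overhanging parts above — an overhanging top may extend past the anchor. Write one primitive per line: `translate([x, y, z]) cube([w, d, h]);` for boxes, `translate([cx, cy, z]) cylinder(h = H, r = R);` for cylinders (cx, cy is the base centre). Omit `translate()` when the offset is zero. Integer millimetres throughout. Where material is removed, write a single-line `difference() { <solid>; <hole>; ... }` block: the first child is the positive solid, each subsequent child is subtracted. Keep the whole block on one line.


difference() { translate([460, 292, 0]) cylinder(h = 1005, r = 186); translate([460, 292, 0]) cylinder(h = 1005, r = 90); }


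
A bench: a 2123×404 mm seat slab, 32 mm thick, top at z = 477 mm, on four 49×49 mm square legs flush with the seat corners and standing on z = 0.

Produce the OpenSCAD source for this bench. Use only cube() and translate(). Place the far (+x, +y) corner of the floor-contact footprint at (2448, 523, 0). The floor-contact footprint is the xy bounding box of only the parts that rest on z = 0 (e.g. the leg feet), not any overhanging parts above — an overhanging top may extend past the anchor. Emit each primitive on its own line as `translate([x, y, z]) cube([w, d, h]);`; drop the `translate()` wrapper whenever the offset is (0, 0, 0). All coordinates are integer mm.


translate([325, 119, 445]) cube([2123, 404, 32]);
translate([325, 119, 0]) cube([49, 49, 445]);
translate([325, 474, 0]) cube([49, 49, 445]);
translate([2399, 119, 0]) cube([49, 49, 445]);
translate([2399, 474, 0]) cube([49, 49, 445]);


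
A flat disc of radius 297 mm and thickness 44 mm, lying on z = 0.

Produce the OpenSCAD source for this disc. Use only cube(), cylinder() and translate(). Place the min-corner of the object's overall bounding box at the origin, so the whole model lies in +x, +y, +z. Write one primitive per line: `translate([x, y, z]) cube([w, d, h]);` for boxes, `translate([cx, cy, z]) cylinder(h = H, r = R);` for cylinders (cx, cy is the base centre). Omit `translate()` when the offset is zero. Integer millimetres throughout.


translate([297, 297, 0]) cylinder(h = 44, r = 297);


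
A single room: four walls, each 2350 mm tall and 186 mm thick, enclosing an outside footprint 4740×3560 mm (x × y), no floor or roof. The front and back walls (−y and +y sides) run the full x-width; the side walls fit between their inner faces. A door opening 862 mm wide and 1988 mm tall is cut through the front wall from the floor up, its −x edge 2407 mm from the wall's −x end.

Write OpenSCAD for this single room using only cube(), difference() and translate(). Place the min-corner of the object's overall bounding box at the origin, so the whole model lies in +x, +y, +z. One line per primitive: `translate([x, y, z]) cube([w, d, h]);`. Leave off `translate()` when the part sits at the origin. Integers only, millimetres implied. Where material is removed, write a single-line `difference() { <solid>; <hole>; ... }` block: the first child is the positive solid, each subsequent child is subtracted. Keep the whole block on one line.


difference() { cube([4740, 186, 2350]); translate([2407, 0, 0]) cube([862, 186, 1988]); }
translate([0, 3374, 0]) cube([4740, 186, 2350]);
translate([0, 186, 0]) cube([186, 3188, 2350]);
translate([4554, 186, 0]) cube([186, 3188, 2350]);


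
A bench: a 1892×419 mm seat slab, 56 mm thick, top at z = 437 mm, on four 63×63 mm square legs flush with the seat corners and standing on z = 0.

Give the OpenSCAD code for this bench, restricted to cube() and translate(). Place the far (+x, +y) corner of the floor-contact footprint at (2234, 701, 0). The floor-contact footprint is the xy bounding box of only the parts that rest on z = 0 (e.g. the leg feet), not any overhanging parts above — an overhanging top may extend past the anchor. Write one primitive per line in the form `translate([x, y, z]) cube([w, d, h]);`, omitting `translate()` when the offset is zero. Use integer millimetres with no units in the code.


translate([342, 282, 381]) cube([1892, 419, 56]);
translate([342, 282, 0]) cube([63, 63, 381]);
translate([342, 638, 0]) cube([63, 63, 381]);
translate([2171, 282, 0]) cube([63, 63, 381]);
translate([2171, 638, 0]) cube([63, 63, 381]);


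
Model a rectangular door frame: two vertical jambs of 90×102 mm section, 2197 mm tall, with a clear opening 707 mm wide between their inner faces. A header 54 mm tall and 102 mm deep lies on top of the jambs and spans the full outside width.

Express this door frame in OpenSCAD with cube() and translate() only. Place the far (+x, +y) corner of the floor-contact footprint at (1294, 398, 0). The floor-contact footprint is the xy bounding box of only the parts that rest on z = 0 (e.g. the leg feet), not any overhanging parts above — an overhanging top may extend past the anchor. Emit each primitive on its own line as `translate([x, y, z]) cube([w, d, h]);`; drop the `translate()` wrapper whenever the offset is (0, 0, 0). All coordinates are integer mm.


translate([407, 296, 0]) cube([90, 102, 2197]);
translate([1204, 296, 0]) cube([90, 102, 2197]);
translate([407, 296, 2197]) cube([887, 102, 54]);


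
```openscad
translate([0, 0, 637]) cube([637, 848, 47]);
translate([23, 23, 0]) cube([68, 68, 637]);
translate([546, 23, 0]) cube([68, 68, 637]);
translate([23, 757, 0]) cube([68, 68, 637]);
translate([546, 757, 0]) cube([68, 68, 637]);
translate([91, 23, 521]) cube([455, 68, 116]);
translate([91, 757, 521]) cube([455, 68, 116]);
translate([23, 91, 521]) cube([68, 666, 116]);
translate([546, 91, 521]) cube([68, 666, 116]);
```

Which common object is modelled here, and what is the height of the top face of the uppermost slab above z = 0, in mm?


A table. The table height is 684 mm.

A 637×848×47 slab sits at z = 637 on four 68 mm square posts — a table. The top surface is at 637 + 47 = 684 mm.


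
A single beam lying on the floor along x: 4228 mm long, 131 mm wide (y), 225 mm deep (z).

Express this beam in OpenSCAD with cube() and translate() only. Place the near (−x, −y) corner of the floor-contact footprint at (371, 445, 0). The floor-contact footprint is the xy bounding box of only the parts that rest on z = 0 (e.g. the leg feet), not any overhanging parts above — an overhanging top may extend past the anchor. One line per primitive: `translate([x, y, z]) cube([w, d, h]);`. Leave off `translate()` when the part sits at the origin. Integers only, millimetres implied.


translate([371, 445, 0]) cube([4228, 131, 225]);


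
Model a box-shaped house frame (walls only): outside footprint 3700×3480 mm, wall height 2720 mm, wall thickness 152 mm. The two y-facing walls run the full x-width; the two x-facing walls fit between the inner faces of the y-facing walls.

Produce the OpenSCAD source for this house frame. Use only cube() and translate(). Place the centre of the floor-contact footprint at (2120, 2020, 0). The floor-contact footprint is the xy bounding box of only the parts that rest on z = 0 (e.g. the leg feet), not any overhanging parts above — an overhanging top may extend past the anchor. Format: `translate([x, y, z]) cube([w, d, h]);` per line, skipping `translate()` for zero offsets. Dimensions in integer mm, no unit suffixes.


translate([270, 280, 0]) cube([3700, 152, 2720]);
translate([270, 3608, 0]) cube([3700, 152, 2720]);
translate([270, 432, 0]) cube([152, 3176, 2720]);
translate([3818, 432, 0]) cube([152, 3176, 2720]);


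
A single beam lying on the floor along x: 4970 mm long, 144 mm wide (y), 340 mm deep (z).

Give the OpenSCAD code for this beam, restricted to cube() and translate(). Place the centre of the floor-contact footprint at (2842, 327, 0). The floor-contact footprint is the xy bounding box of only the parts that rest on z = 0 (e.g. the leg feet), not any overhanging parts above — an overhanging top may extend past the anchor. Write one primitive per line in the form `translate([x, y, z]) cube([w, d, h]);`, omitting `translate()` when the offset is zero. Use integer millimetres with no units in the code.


translate([357, 255, 0]) cube([4970, 144, 340]);


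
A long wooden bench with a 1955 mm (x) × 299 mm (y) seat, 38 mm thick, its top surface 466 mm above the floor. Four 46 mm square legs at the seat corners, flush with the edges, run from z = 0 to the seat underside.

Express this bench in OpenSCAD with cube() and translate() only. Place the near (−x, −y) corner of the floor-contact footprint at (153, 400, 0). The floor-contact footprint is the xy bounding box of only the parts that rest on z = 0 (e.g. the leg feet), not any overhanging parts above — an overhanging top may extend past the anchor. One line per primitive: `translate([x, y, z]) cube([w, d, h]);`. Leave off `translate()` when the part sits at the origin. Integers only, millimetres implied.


// leg_h = 466 − 38 = 428
translate([153, 400, 428]) cube([1955, 299, 38]);
translate([153, 400, 0]) cube([46, 46, 428]);
translate([153, 653, 0]) cube([46, 46, 428]);
translate([2062, 400, 0]) cube([46, 46, 428]);
translate([2062, 653, 0]) cube([46, 46, 428]);


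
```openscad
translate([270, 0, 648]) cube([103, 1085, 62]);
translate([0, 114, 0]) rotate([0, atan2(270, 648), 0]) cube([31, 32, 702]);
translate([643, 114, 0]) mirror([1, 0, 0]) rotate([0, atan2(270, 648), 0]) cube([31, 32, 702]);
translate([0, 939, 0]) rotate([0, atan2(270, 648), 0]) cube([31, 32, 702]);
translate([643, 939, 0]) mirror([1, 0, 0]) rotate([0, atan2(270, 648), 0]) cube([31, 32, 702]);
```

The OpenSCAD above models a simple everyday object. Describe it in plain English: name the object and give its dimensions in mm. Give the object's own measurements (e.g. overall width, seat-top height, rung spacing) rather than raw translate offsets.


A sawhorse. A 103×1085×62 mm beam (x, y, z) sits on two A-frame leg pairs. Each pair is two raked legs of 31×32 mm section (32 mm along y) splaying symmetrically in x. Each leg rises 648 mm vertically over 270 mm of horizontal reach and is 702 mm long along its own axis. Every leg's outer bottom edge rests on the floor and its outer top edge meets a bottom edge of the beam — the left legs (tilting toward +x) meet the beam's −x bottom edge, the right legs (their mirror images, tilting toward −x) meet its +x bottom edge — so the leg tops tuck under the beam, the beam's underside is 648 mm above the floor, and the feet are 643 mm apart outside-to-outside with the beam centred between them. The two leg pairs are set in 114 mm from either end of the beam.


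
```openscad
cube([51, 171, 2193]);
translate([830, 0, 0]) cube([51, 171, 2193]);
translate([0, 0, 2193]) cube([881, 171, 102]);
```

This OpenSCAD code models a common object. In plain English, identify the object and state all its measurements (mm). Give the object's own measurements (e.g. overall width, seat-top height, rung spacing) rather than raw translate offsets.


A door frame. The clear opening is 779 mm wide and 2193 mm high. Two 51 mm wide jambs, 171 mm deep, stand either side of the opening from the floor to the top of the opening. A 102 mm thick head sits across the top of both jambs, spanning the full outside width of the frame.


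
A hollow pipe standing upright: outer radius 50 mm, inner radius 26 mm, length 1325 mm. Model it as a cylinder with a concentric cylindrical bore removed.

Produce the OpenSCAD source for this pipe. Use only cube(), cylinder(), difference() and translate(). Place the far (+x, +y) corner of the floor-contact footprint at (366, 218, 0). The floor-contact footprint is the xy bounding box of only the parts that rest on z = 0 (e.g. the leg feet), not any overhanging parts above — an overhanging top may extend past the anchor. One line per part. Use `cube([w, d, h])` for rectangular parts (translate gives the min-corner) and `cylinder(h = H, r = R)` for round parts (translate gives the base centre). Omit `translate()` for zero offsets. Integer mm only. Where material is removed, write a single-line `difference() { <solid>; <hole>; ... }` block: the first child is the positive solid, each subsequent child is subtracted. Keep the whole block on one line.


difference() { translate([316, 168, 0]) cylinder(h = 1325, r = 50); translate([316, 168, 0]) cylinder(h = 1325, r = 26); }


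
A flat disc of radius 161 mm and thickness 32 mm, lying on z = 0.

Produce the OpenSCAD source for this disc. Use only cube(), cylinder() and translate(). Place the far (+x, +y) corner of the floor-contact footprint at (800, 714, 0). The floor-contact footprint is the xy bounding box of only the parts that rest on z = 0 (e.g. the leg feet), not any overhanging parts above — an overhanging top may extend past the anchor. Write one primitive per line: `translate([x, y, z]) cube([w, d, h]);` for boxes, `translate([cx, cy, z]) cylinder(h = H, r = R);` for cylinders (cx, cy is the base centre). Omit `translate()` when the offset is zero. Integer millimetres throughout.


translate([639, 553, 0]) cylinder(h = 32, r = 161);


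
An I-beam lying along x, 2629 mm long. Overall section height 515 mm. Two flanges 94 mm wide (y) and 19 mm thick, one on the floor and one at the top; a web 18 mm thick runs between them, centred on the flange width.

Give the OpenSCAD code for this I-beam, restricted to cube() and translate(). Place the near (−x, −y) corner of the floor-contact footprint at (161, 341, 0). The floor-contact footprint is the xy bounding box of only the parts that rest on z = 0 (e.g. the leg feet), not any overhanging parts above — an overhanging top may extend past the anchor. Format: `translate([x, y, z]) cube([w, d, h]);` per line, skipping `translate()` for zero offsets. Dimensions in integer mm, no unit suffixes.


translate([161, 341, 0]) cube([2629, 94, 19]);
translate([161, 379, 19]) cube([2629, 18, 477]);
translate([161, 341, 496]) cube([2629, 94, 19]);


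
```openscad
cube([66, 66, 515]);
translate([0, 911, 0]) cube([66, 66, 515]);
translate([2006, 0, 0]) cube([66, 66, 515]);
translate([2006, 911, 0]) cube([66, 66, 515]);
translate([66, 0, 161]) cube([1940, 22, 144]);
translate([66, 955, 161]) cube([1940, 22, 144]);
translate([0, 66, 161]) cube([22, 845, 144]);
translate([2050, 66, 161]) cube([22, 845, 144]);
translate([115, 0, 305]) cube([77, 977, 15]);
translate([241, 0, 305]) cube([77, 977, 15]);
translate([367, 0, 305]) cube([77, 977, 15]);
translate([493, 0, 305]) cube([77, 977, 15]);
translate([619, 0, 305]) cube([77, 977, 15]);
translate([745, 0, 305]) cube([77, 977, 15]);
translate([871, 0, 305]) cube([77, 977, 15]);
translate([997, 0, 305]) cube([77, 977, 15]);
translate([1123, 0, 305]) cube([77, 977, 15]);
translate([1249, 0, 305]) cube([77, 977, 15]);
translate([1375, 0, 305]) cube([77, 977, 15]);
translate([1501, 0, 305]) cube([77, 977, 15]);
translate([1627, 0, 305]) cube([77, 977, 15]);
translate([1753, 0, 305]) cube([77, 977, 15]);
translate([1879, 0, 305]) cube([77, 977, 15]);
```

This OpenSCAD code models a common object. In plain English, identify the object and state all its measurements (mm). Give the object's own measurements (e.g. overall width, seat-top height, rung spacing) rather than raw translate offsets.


A bed frame 2072 mm long (x) by 977 mm wide (y). Four 66×66 mm corner posts, 515 mm tall, at the corners of the footprint. Four rails of 22 mm thickness and 144 mm height run between adjacent posts with their undersides at z = 161 mm, their outer faces flush with the outside of the frame (the two x-running rails run between the posts' inner faces; the two y-running rails run between the posts' inner faces). 15 slats, each 77 mm wide (x) and 15 mm thick, lie across the top of the two x-running rails, running the full 977 mm width of the frame in y; along x they sit between the end posts with a 49 mm gap after the −x posts and between neighbouring slats, leaving 50 mm before the +x posts.


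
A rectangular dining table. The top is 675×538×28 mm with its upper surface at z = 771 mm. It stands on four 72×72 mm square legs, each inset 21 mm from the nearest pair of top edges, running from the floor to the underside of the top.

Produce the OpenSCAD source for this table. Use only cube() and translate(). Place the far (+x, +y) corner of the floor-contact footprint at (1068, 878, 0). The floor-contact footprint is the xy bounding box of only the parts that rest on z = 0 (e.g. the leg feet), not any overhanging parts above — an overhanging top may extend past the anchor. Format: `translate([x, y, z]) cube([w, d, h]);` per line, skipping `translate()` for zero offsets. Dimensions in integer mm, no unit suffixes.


// leg_h = 771 - 28 = 743
translate([414, 361, 743]) cube([675, 538, 28]);
translate([435, 382, 0]) cube([72, 72, 743]);
translate([996, 382, 0]) cube([72, 72, 743]);
translate([435, 806, 0]) cube([72, 72, 743]);
translate([996, 806, 0]) cube([72, 72, 743]);


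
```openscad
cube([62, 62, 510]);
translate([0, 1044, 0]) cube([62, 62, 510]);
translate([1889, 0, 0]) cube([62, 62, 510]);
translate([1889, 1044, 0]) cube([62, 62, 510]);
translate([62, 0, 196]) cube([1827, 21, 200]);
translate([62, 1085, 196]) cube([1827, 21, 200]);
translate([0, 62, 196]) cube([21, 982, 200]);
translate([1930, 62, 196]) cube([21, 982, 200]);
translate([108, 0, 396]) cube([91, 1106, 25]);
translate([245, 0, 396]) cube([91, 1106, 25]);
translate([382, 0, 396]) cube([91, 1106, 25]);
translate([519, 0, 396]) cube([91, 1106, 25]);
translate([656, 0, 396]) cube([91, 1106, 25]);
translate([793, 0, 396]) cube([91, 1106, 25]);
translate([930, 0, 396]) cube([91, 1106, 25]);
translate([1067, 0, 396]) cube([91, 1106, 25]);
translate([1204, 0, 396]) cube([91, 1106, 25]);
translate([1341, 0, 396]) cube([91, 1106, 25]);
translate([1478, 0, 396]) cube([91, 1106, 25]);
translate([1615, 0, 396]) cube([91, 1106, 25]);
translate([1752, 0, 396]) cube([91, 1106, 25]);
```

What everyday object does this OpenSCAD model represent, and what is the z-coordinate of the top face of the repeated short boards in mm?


A bed frame. The slat-top height is 421 mm.

Four posts, four rails, and a row of slats — a bed frame. Slats sit on the rails at z = 196 + 200 = 396; with slat thickness 25, the top is 421 mm.


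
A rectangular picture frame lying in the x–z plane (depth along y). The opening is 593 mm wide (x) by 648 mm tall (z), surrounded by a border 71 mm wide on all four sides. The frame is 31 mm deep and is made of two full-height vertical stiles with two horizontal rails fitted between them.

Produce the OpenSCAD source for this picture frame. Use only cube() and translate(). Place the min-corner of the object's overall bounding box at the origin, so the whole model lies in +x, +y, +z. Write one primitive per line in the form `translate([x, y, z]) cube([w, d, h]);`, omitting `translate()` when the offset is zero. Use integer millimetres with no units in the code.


cube([71, 31, 790]);
translate([664, 0, 0]) cube([71, 31, 790]);
translate([71, 0, 0]) cube([593, 31, 71]);
translate([71, 0, 719]) cube([593, 31, 71]);


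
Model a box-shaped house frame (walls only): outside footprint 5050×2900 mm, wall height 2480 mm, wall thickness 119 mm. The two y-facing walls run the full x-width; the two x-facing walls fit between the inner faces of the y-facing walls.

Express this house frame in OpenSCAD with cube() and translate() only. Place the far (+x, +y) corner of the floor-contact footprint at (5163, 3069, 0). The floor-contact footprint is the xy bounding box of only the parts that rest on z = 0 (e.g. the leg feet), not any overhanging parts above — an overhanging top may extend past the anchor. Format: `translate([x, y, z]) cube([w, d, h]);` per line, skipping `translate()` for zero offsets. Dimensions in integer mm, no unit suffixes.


translate([113, 169, 0]) cube([5050, 119, 2480]);
translate([113, 2950, 0]) cube([5050, 119, 2480]);
translate([113, 288, 0]) cube([119, 2662, 2480]);
translate([5044, 288, 0]) cube([119, 2662, 2480]);


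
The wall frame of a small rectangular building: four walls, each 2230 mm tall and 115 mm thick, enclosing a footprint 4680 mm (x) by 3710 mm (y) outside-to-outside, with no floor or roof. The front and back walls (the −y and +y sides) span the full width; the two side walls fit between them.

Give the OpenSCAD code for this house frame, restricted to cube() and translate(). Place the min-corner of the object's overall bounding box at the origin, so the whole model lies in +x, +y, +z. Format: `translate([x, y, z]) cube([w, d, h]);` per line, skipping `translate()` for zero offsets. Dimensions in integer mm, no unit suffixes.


cube([4680, 115, 2230]);
translate([0, 3595, 0]) cube([4680, 115, 2230]);
translate([0, 115, 0]) cube([115, 3480, 2230]);
translate([4565, 115, 0]) cube([115, 3480, 2230]);


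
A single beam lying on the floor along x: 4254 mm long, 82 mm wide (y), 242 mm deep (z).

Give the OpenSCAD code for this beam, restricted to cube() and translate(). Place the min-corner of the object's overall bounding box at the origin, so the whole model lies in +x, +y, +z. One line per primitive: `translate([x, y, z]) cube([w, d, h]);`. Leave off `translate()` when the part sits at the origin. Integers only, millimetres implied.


cube([4254, 82, 242]);
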